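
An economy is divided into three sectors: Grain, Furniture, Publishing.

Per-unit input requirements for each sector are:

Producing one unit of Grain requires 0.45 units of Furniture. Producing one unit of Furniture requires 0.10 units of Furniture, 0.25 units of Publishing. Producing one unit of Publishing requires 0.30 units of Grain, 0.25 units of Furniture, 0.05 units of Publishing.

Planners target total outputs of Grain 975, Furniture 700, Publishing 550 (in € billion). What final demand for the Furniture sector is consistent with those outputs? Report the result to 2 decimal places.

d_2 = 53.75

I − A =
  [   1.00     0.00    -0.30]
  [  -0.45     0.90    -0.25]
  [   0.00    -0.25     0.95]
d = (I − A) x:
  d_1 = (+1.00)·975 + (+0.00)·700 + (-0.30)·550 = 810.00
  d_2 = (-0.45)·975 + (+0.90)·700 + (-0.25)·550 = 53.75
  d_3 = (+0.00)·975 + (-0.25)·700 + (+0.95)·550 = 347.50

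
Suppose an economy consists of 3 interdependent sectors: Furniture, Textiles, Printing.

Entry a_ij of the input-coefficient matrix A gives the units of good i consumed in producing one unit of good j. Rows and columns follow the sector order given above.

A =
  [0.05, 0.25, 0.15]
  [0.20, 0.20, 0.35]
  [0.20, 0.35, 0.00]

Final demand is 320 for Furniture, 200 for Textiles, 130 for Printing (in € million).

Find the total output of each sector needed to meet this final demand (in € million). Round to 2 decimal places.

I − A =
  [   0.95    -0.25    -0.15]
  [  -0.20     0.80    -0.35]
  [  -0.20    -0.35     1.00]
Cofactors of I−A, C_ij = (−1)^(i+j)·(minor ij) (rows/columns in the sector order above):
  C_11 = (0.80)(1.00) − (-0.35)(-0.35) = 0.6775
  C_12 = −[(-0.20)(1.00) − (-0.35)(-0.20)] = 0.2700
  C_13 = (-0.20)(-0.35) − (0.80)(-0.20) = 0.2300
  C_21 = −[(-0.25)(1.00) − (-0.15)(-0.35)] = 0.3025
  C_22 = (0.95)(1.00) − (-0.15)(-0.20) = 0.9200
  C_23 = −[(0.95)(-0.35) − (-0.25)(-0.20)] = 0.3825
  C_31 = (-0.25)(-0.35) − (-0.15)(0.80) = 0.2075
  C_32 = −[(0.95)(-0.35) − (-0.15)(-0.20)] = 0.3625
  C_33 = (0.95)(0.80) − (-0.25)(-0.20) = 0.7100
det(I−A) = Σ_j (I−A)_1j·C_1j = (0.95)(0.6775) + (-0.25)(0.2700) + (-0.15)(0.2300) = 0.541625
adj(I−A) = Cᵀ =
  [ 0.6775   0.3025   0.2075]
  [ 0.2700   0.9200   0.3625]
  [ 0.2300   0.3825   0.7100]
(I − A)⁻¹ = adj(I−A) / det(I−A) ≈
  [   1.2509     0.5585     0.3831]
  [   0.4985     1.6986     0.6693]
  [   0.4246     0.7062     1.3109]
x = (I − A)⁻¹ d = adj(I−A)·d / det(I−A), with det(I−A) = 0.541625:
  x_F = (0.6775·320 + 0.3025·200 + 0.2075·130) / 0.541625 = 304.275 / 0.541625 ≈ 561.78
  x_T = (0.2700·320 + 0.9200·200 + 0.3625·130) / 0.541625 = 317.525 / 0.541625 ≈ 586.25
  x_P = (0.2300·320 + 0.3825·200 + 0.7100·130) / 0.541625 = 242.40 / 0.541625 ≈ 447.54

x_F = 561.78, x_T = 586.25, x_P = 447.54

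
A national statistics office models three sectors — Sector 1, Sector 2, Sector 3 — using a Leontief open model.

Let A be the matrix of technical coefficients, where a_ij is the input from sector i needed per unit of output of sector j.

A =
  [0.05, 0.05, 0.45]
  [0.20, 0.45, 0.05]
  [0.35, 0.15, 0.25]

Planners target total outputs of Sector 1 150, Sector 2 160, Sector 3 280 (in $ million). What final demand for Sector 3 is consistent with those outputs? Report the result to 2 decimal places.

I − A =
  [   0.95    -0.05    -0.45]
  [  -0.20     0.55    -0.05]
  [  -0.35    -0.15     0.75]
d = (I − A) x:
  d_1 = (+0.95)·150 + (-0.05)·160 + (-0.45)·280 = 8.50
  d_2 = (-0.20)·150 + (+0.55)·160 + (-0.05)·280 = 44.00
  d_3 = (-0.35)·150 + (-0.15)·160 + (+0.75)·280 = 133.50

d_3 = 133.50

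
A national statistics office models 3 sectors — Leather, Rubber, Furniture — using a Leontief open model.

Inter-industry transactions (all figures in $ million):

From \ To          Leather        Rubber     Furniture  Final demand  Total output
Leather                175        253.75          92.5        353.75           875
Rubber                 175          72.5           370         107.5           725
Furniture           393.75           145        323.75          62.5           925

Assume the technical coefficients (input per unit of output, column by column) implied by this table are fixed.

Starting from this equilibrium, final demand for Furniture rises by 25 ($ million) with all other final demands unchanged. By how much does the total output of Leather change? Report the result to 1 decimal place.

Δx_L = 22.9

Technical coefficients a_ij = z_ij / X_j:
  a_LL = 175/875 = 0.20, a_RL = 175/875 = 0.20, a_FL = 393.75/875 = 0.45
  a_LR = 253.75/725 = 0.35, a_RR = 72.5/725 = 0.10, a_FR = 145/725 = 0.20
  a_LF = 92.5/925 = 0.10, a_RF = 370/925 = 0.40, a_FF = 323.75/925 = 0.35
I − A =
  [   0.80    -0.35    -0.10]
  [  -0.20     0.90    -0.40]
  [  -0.45    -0.20     0.65]
Cofactors of I−A, C_ij = (−1)^(i+j)·(minor ij) (rows/columns in the sector order above):
  C_11 = (0.90)(0.65) − (-0.40)(-0.20) = 0.5050
  C_12 = −[(-0.20)(0.65) − (-0.40)(-0.45)] = 0.3100
  C_13 = (-0.20)(-0.20) − (0.90)(-0.45) = 0.4450
  C_21 = −[(-0.35)(0.65) − (-0.10)(-0.20)] = 0.2475
  C_22 = (0.80)(0.65) − (-0.10)(-0.45) = 0.4750
  C_23 = −[(0.80)(-0.20) − (-0.35)(-0.45)] = 0.3175
  C_31 = (-0.35)(-0.40) − (-0.10)(0.90) = 0.2300
  C_32 = −[(0.80)(-0.40) − (-0.10)(-0.20)] = 0.3400
  C_33 = (0.80)(0.90) − (-0.35)(-0.20) = 0.6500
det(I−A) = Σ_j (I−A)_1j·C_1j = (0.80)(0.5050) + (-0.35)(0.3100) + (-0.10)(0.4450) = 0.2510
adj(I−A) = Cᵀ =
  [ 0.5050   0.2475   0.2300]
  [ 0.3100   0.4750   0.3400]
  [ 0.4450   0.3175   0.6500]
(I − A)⁻¹ = adj(I−A) / det(I−A) ≈
  [   2.0120     0.9861     0.9163]
  [   1.2351     1.8924     1.3546]
  [   1.7729     1.2649     2.5896]
Δx = (I − A)⁻¹ Δd with Δd having +25 in the Furniture component and 0 elsewhere.
So Δx_L = L_LF · (+25), where L_LF = adj(I−A)_LF / det(I−A) = 0.2300 / 0.2510.
Δx_L = 0.2300 × (+25) / 0.2510 = 5.75 / 0.2510 ≈ 22.9.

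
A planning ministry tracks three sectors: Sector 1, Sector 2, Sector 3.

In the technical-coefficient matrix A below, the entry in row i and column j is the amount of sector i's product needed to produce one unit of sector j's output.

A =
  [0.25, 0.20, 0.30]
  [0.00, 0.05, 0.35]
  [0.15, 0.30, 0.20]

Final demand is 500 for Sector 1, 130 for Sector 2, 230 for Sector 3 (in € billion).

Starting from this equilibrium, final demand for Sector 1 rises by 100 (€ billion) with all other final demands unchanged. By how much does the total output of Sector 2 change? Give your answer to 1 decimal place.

I − A =
  [   0.75    -0.20    -0.30]
  [   0.00     0.95    -0.35]
  [  -0.15    -0.30     0.80]
Cofactors of I−A, C_ij = (−1)^(i+j)·(minor ij) (rows/columns in the sector order above):
  C_11 = (0.95)(0.80) − (-0.35)(-0.30) = 0.6550
  C_12 = −[(0.00)(0.80) − (-0.35)(-0.15)] = 0.0525
  C_13 = (0.00)(-0.30) − (0.95)(-0.15) = 0.1425
  C_21 = −[(-0.20)(0.80) − (-0.30)(-0.30)] = 0.2500
  C_22 = (0.75)(0.80) − (-0.30)(-0.15) = 0.5550
  C_23 = −[(0.75)(-0.30) − (-0.20)(-0.15)] = 0.2550
  C_31 = (-0.20)(-0.35) − (-0.30)(0.95) = 0.3550
  C_32 = −[(0.75)(-0.35) − (-0.30)(0.00)] = 0.2625
  C_33 = (0.75)(0.95) − (-0.20)(0.00) = 0.7125
det(I−A) = Σ_j (I−A)_1j·C_1j = (0.75)(0.6550) + (-0.20)(0.0525) + (-0.30)(0.1425) = 0.4380
adj(I−A) = Cᵀ =
  [ 0.6550   0.2500   0.3550]
  [ 0.0525   0.5550   0.2625]
  [ 0.1425   0.2550   0.7125]
(I − A)⁻¹ = adj(I−A) / det(I−A) ≈
  [   1.4954     0.5708     0.8105]
  [   0.1199     1.2671     0.5993]
  [   0.3253     0.5822     1.6267]
Δx = (I − A)⁻¹ Δd with Δd having +100 in the Sector 1 component and 0 elsewhere.
So Δx_2 = L_21 · (+100), where L_21 = adj(I−A)_21 / det(I−A) = 0.0525 / 0.4380.
Δx_2 = 0.0525 × (+100) / 0.4380 = 5.25 / 0.4380 ≈ 12.0.

Δx_2 = 12.0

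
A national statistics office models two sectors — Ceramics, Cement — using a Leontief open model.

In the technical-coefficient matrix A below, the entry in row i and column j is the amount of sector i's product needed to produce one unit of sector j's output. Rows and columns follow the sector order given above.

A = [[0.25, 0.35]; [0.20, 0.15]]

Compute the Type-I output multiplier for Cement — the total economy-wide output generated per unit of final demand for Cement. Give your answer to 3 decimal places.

I − A =
  [   0.75    -0.35]
  [  -0.20     0.85]
det(I−A) = (0.75)(0.85) − (-0.35)(-0.20) = 0.5675
adj(I−A) = [[0.85, 0.35], [0.20, 0.75]]
(I − A)⁻¹ = adj(I−A) / det(I−A) ≈
  [   1.4978     0.6167]
  [   0.3524     1.3216]
The output multiplier for sector j is the column-j sum of the Leontief inverse (I − A)⁻¹ = adj(I−A) / det(I−A).
Column 2 of adj(I−A): (0.35, 0.75); det(I−A) = 0.5675.
m_2 = (0.35 + 0.75) / 0.5675 = 1.10 / 0.5675 ≈ 1.938.

m_2 = 1.938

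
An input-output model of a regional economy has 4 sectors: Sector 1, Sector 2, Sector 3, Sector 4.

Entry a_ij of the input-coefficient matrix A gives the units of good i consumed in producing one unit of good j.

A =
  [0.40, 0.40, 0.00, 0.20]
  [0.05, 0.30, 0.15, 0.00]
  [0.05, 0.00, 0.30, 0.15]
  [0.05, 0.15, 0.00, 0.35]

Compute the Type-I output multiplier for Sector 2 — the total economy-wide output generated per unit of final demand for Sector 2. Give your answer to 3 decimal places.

I − A =
  [   0.60    -0.40     0.00    -0.20]
  [  -0.05     0.70    -0.15     0.00]
  [  -0.05     0.00     0.70    -0.15]
  [  -0.05    -0.15     0.00     0.65]
Compute the cofactors C_ij = (−1)^(i+j)·(3×3 minor ij) of I−A; the adjugate is their transpose:
adj(I−A) = Cᵀ =
  [ 0.315125   0.203000   0.043500   0.107000]
  [ 0.028750   0.266000   0.057000   0.022000]
  [ 0.029125   0.031000   0.251500   0.067000]
  [ 0.030875   0.077000   0.016500   0.277000]
det(I−A) = Σ_j (I−A)_1j·C_1j = (0.60)(0.315125) + (-0.40)(0.028750) + (0.00)(0.029125) + (-0.20)(0.030875) = 0.1714
(I − A)⁻¹ = adj(I−A) / det(I−A) ≈
  [   1.8385     1.1844     0.2538     0.6243]
  [   0.1677     1.5519     0.3326     0.1284]
  [   0.1699     0.1809     1.4673     0.3909]
  [   0.1801     0.4492     0.0963     1.6161]
The output multiplier for sector j is the column-j sum of the Leontief inverse (I − A)⁻¹ = adj(I−A) / det(I−A).
Column 2 of adj(I−A): (0.203000, 0.266000, 0.031000, 0.077000); det(I−A) = 0.1714.
m_2 = (0.203000 + 0.266000 + 0.031000 + 0.077000) / 0.1714 = 0.577 / 0.1714 ≈ 3.366.

m_2 = 3.366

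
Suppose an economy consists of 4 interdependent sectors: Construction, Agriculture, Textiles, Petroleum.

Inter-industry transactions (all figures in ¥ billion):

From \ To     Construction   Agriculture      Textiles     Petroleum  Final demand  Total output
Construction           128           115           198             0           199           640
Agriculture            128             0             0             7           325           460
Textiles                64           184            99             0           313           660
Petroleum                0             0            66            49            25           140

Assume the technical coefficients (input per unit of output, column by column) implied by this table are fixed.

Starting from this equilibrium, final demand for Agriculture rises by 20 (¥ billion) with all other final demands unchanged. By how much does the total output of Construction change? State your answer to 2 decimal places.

Δx_C = 11.45

Technical coefficients a_ij = z_ij / X_j:
  a_CC = 128/640 = 0.20, a_AC = 128/640 = 0.20, a_TC = 64/640 = 0.10, a_PC = 0/640 = 0.00
  a_CA = 115/460 = 0.25, a_AA = 0/460 = 0.00, a_TA = 184/460 = 0.40, a_PA = 0/460 = 0.00
  a_CT = 198/660 = 0.30, a_AT = 0/660 = 0.00, a_TT = 99/660 = 0.15, a_PT = 66/660 = 0.10
  a_CP = 0/140 = 0.00, a_AP = 7/140 = 0.05, a_TP = 0/140 = 0.00, a_PP = 49/140 = 0.35
I − A =
  [   0.80    -0.25    -0.30     0.00]
  [  -0.20     1.00     0.00    -0.05]
  [  -0.10    -0.40     0.85     0.00]
  [   0.00     0.00    -0.10     0.65]
Compute the cofactors C_ij = (−1)^(i+j)·(3×3 minor ij) of I−A; the adjugate is their transpose:
adj(I−A) = Cᵀ =
  [ 0.550500   0.216125   0.196250   0.016625]
  [ 0.111000   0.422500   0.043000   0.032500]
  [ 0.117000   0.224250   0.487500   0.017250]
  [ 0.018000   0.034500   0.075000   0.583500]
det(I−A) = Σ_j (I−A)_1j·C_1j = (0.80)(0.550500) + (-0.25)(0.111000) + (-0.30)(0.117000) + (0.00)(0.018000) = 0.37755
(I − A)⁻¹ = adj(I−A) / det(I−A) ≈
  [   1.4581     0.5724     0.5198     0.0440]
  [   0.2940     1.1191     0.1139     0.0861]
  [   0.3099     0.5940     1.2912     0.0457]
  [   0.0477     0.0914     0.1986     1.5455]
Δx = (I − A)⁻¹ Δd with Δd having +20 in the Agriculture component and 0 elsewhere.
So Δx_C = L_CA · (+20), where L_CA = adj(I−A)_CA / det(I−A) = 0.216125 / 0.37755.
Δx_C = 0.216125 × (+20) / 0.37755 = 4.3225 / 0.37755 ≈ 11.45.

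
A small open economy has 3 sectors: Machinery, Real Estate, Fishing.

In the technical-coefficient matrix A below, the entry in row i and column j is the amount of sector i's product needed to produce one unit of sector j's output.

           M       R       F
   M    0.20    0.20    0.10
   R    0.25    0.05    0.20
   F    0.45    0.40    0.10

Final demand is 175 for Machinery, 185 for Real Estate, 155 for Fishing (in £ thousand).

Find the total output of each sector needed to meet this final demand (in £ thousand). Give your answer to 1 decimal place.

I − A =
  [   0.80    -0.20    -0.10]
  [  -0.25     0.95    -0.20]
  [  -0.45    -0.40     0.90]
Cofactors of I−A, C_ij = (−1)^(i+j)·(minor ij) (rows/columns in the sector order above):
  C_11 = (0.95)(0.90) − (-0.20)(-0.40) = 0.7750
  C_12 = −[(-0.25)(0.90) − (-0.20)(-0.45)] = 0.3150
  C_13 = (-0.25)(-0.40) − (0.95)(-0.45) = 0.5275
  C_21 = −[(-0.20)(0.90) − (-0.10)(-0.40)] = 0.2200
  C_22 = (0.80)(0.90) − (-0.10)(-0.45) = 0.6750
  C_23 = −[(0.80)(-0.40) − (-0.20)(-0.45)] = 0.4100
  C_31 = (-0.20)(-0.20) − (-0.10)(0.95) = 0.1350
  C_32 = −[(0.80)(-0.20) − (-0.10)(-0.25)] = 0.1850
  C_33 = (0.80)(0.95) − (-0.20)(-0.25) = 0.7100
det(I−A) = Σ_j (I−A)_1j·C_1j = (0.80)(0.7750) + (-0.20)(0.3150) + (-0.10)(0.5275) = 0.50425
adj(I−A) = Cᵀ =
  [ 0.7750   0.2200   0.1350]
  [ 0.3150   0.6750   0.1850]
  [ 0.5275   0.4100   0.7100]
(I − A)⁻¹ = adj(I−A) / det(I−A) ≈
  [   1.5369     0.4363     0.2677]
  [   0.6247     1.3386     0.3669]
  [   1.0461     0.8131     1.4080]
x = (I − A)⁻¹ d = adj(I−A)·d / det(I−A), with det(I−A) = 0.50425:
  x_M = (0.7750·175 + 0.2200·185 + 0.1350·155) / 0.50425 = 197.25 / 0.50425 ≈ 391.2
  x_R = (0.3150·175 + 0.6750·185 + 0.1850·155) / 0.50425 = 208.675 / 0.50425 ≈ 413.8
  x_F = (0.5275·175 + 0.4100·185 + 0.7100·155) / 0.50425 = 278.2125 / 0.50425 ≈ 551.7

x_M = 391.2, x_R = 413.8, x_F = 551.7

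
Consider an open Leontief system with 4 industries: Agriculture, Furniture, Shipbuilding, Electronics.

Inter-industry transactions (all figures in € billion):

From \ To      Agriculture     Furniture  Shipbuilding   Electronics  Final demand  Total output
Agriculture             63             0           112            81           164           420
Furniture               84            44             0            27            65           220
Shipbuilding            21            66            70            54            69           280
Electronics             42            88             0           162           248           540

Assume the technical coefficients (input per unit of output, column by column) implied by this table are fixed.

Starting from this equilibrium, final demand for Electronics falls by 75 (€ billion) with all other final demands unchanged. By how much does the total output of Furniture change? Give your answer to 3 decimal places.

Δx_2 = -15.783

Technical coefficients a_ij = z_ij / X_j:
  a_11 = 63/420 = 0.15, a_21 = 84/420 = 0.20, a_31 = 21/420 = 0.05, a_41 = 42/420 = 0.10
  a_12 = 0/220 = 0.00, a_22 = 44/220 = 0.20, a_32 = 66/220 = 0.30, a_42 = 88/220 = 0.40
  a_13 = 112/280 = 0.40, a_23 = 0/280 = 0.00, a_33 = 70/280 = 0.25, a_43 = 0/280 = 0.00
  a_14 = 81/540 = 0.15, a_24 = 27/540 = 0.05, a_34 = 54/540 = 0.10, a_44 = 162/540 = 0.30
I − A =
  [   0.85     0.00    -0.40    -0.15]
  [  -0.20     0.80     0.00    -0.05]
  [  -0.05    -0.30     0.75    -0.10]
  [  -0.10    -0.40     0.00     0.70]
Compute the cofactors C_ij = (−1)^(i+j)·(3×3 minor ij) of I−A; the adjugate is their transpose:
adj(I−A) = Cᵀ =
  [ 0.405000   0.145000   0.216000   0.128000]
  [ 0.108750   0.417000   0.058000   0.061375]
  [ 0.086500   0.211000   0.435000   0.095750]
  [ 0.120000   0.259000   0.064000   0.470000]
det(I−A) = Σ_j (I−A)_1j·C_1j = (0.85)(0.405000) + (0.00)(0.108750) + (-0.40)(0.086500) + (-0.15)(0.120000) = 0.29165
(I − A)⁻¹ = adj(I−A) / det(I−A) ≈
  [   1.3887     0.4972     0.7406     0.4389]
  [   0.3729     1.4298     0.1989     0.2104]
  [   0.2966     0.7235     1.4915     0.3283]
  [   0.4115     0.8881     0.2194     1.6115]
Δx = (I − A)⁻¹ Δd with Δd having -75 in the Electronics component and 0 elsewhere.
So Δx_2 = L_24 · (-75), where L_24 = adj(I−A)_24 / det(I−A) = 0.061375 / 0.29165.
Δx_2 = 0.061375 × (-75) / 0.29165 = -4.603125 / 0.29165 ≈ -15.783.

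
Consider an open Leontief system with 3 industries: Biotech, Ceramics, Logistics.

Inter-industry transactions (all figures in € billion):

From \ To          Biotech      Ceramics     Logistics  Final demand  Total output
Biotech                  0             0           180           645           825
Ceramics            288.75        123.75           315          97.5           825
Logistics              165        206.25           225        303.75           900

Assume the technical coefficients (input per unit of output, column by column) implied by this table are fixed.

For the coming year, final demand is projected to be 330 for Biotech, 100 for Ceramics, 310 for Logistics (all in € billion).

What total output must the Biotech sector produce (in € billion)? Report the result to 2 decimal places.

x_1 = 479.84

Technical coefficients a_ij = z_ij / X_j:
  a_11 = 0/825 = 0.00, a_21 = 288.75/825 = 0.35, a_31 = 165/825 = 0.20
  a_12 = 0/825 = 0.00, a_22 = 123.75/825 = 0.15, a_32 = 206.25/825 = 0.25
  a_13 = 180/900 = 0.20, a_23 = 315/900 = 0.35, a_33 = 225/900 = 0.25
I − A =
  [   1.00     0.00    -0.20]
  [  -0.35     0.85    -0.35]
  [  -0.20    -0.25     0.75]
Cofactors of I−A, C_ij = (−1)^(i+j)·(minor ij) (rows/columns in the sector order above):
  C_11 = (0.85)(0.75) − (-0.35)(-0.25) = 0.5500
  C_12 = −[(-0.35)(0.75) − (-0.35)(-0.20)] = 0.3325
  C_13 = (-0.35)(-0.25) − (0.85)(-0.20) = 0.2575
  C_21 = −[(0.00)(0.75) − (-0.20)(-0.25)] = 0.0500
  C_22 = (1.00)(0.75) − (-0.20)(-0.20) = 0.7100
  C_23 = −[(1.00)(-0.25) − (0.00)(-0.20)] = 0.2500
  C_31 = (0.00)(-0.35) − (-0.20)(0.85) = 0.1700
  C_32 = −[(1.00)(-0.35) − (-0.20)(-0.35)] = 0.4200
  C_33 = (1.00)(0.85) − (0.00)(-0.35) = 0.8500
det(I−A) = Σ_j (I−A)_1j·C_1j = (1.00)(0.5500) + (0.00)(0.3325) + (-0.20)(0.2575) = 0.4985
adj(I−A) = Cᵀ =
  [ 0.5500   0.0500   0.1700]
  [ 0.3325   0.7100   0.4200]
  [ 0.2575   0.2500   0.8500]
(I − A)⁻¹ = adj(I−A) / det(I−A) ≈
  [   1.1033     0.1003     0.3410]
  [   0.6670     1.4243     0.8425]
  [   0.5165     0.5015     1.7051]
x = (I − A)⁻¹ d = adj(I−A)·d / det(I−A), with det(I−A) = 0.4985:
  x_1 = (0.5500·330 + 0.0500·100 + 0.1700·310) / 0.4985 = 239.20 / 0.4985 ≈ 479.84
  x_2 = (0.3325·330 + 0.7100·100 + 0.4200·310) / 0.4985 = 310.925 / 0.4985 ≈ 623.72
  x_3 = (0.2575·330 + 0.2500·100 + 0.8500·310) / 0.4985 = 373.475 / 0.4985 ≈ 749.20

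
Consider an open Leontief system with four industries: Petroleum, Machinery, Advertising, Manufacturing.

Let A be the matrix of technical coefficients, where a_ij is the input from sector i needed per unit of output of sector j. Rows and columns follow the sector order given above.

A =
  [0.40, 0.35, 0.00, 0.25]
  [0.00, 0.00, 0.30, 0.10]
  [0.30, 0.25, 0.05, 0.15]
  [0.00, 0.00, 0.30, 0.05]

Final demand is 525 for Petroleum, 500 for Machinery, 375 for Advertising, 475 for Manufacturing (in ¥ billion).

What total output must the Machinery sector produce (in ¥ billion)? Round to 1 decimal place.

x_2 = 1013.1

I − A =
  [   0.60    -0.35     0.00    -0.25]
  [   0.00     1.00    -0.30    -0.10]
  [  -0.30    -0.25     0.95    -0.15]
  [   0.00     0.00    -0.30     0.95]
Compute the cofactors C_ij = (−1)^(i+j)·(3×3 minor ij) of I−A; the adjugate is their transpose:
adj(I−A) = Cᵀ =
  [ 0.778750   0.318875   0.185250   0.267750]
  [ 0.094500   0.492000   0.189000   0.106500]
  [ 0.285000   0.242250   0.570000   0.190500]
  [ 0.090000   0.076500   0.180000   0.493500]
det(I−A) = Σ_j (I−A)_1j·C_1j = (0.60)(0.778750) + (-0.35)(0.094500) + (0.00)(0.285000) + (-0.25)(0.090000) = 0.411675
(I − A)⁻¹ = adj(I−A) / det(I−A) ≈
  [   1.8917     0.7746     0.4500     0.6504]
  [   0.2296     1.1951     0.4591     0.2587]
  [   0.6923     0.5884     1.3846     0.4627]
  [   0.2186     0.1858     0.4372     1.1988]
x = (I − A)⁻¹ d = adj(I−A)·d / det(I−A), with det(I−A) = 0.411675:
  x_1 = (0.778750·525 + 0.318875·500 + 0.185250·375 + 0.267750·475) / 0.411675 = 764.93125 / 0.411675 ≈ 1858.1
  x_2 = (0.094500·525 + 0.492000·500 + 0.189000·375 + 0.106500·475) / 0.411675 = 417.075 / 0.411675 ≈ 1013.1
  x_3 = (0.285000·525 + 0.242250·500 + 0.570000·375 + 0.190500·475) / 0.411675 = 574.9875 / 0.411675 ≈ 1396.7
  x_4 = (0.090000·525 + 0.076500·500 + 0.180000·375 + 0.493500·475) / 0.411675 = 387.4125 / 0.411675 ≈ 941.1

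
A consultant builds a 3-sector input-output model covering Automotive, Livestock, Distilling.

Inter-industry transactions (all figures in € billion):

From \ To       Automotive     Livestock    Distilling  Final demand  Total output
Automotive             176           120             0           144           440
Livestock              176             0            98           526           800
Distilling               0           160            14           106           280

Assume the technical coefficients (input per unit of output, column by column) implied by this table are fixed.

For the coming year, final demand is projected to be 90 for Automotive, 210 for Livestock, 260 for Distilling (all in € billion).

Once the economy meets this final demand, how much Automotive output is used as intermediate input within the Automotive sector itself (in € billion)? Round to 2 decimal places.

Technical coefficients a_ij = z_ij / X_j:
  a_11 = 176/440 = 0.40, a_21 = 176/440 = 0.40, a_31 = 0/440 = 0.00
  a_12 = 120/800 = 0.15, a_22 = 0/800 = 0.00, a_32 = 160/800 = 0.20
  a_13 = 0/280 = 0.00, a_23 = 98/280 = 0.35, a_33 = 14/280 = 0.05
I − A =
  [   0.60    -0.15     0.00]
  [  -0.40     1.00    -0.35]
  [   0.00    -0.20     0.95]
Cofactors of I−A, C_ij = (−1)^(i+j)·(minor ij) (rows/columns in the sector order above):
  C_11 = (1.00)(0.95) − (-0.35)(-0.20) = 0.8800
  C_12 = −[(-0.40)(0.95) − (-0.35)(0.00)] = 0.3800
  C_13 = (-0.40)(-0.20) − (1.00)(0.00) = 0.0800
  C_21 = −[(-0.15)(0.95) − (0.00)(-0.20)] = 0.1425
  C_22 = (0.60)(0.95) − (0.00)(0.00) = 0.5700
  C_23 = −[(0.60)(-0.20) − (-0.15)(0.00)] = 0.1200
  C_31 = (-0.15)(-0.35) − (0.00)(1.00) = 0.0525
  C_32 = −[(0.60)(-0.35) − (0.00)(-0.40)] = 0.2100
  C_33 = (0.60)(1.00) − (-0.15)(-0.40) = 0.5400
det(I−A) = Σ_j (I−A)_1j·C_1j = (0.60)(0.8800) + (-0.15)(0.3800) + (0.00)(0.0800) = 0.4710
adj(I−A) = Cᵀ =
  [ 0.8800   0.1425   0.0525]
  [ 0.3800   0.5700   0.2100]
  [ 0.0800   0.1200   0.5400]
(I − A)⁻¹ = adj(I−A) / det(I−A) ≈
  [   1.8684     0.3025     0.1115]
  [   0.8068     1.2102     0.4459]
  [   0.1699     0.2548     1.1465]
First solve x = (I − A)⁻¹ d = adj(I−A)·d / det(I−A); in particular x_1 = (0.8800·90 + 0.1425·210 + 0.0525·260) / 0.4710 = 122.775 / 0.4710 ≈ 260.6688.
Intermediate flow from 1 to 1: z_11 = a_11 · x_1 = 0.40 × 122.775 / 0.4710 = 49.11 / 0.4710 ≈ 104.27.

z_11 = 104.27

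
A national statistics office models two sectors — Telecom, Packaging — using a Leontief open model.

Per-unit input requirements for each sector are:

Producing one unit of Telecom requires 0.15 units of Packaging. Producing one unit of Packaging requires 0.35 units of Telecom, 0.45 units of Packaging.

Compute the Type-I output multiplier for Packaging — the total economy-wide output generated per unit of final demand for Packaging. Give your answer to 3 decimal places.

I − A =
  [   1.00    -0.35]
  [  -0.15     0.55]
det(I−A) = (1.00)(0.55) − (-0.35)(-0.15) = 0.4975
adj(I−A) = [[0.55, 0.35], [0.15, 1.00]]
(I − A)⁻¹ = adj(I−A) / det(I−A) ≈
  [   1.1055     0.7035]
  [   0.3015     2.0101]
The output multiplier for sector j is the column-j sum of the Leontief inverse (I − A)⁻¹ = adj(I−A) / det(I−A).
Column P of adj(I−A): (0.35, 1.00); det(I−A) = 0.4975.
m_P = (0.35 + 1.00) / 0.4975 = 1.35 / 0.4975 ≈ 2.714.

m_P = 2.714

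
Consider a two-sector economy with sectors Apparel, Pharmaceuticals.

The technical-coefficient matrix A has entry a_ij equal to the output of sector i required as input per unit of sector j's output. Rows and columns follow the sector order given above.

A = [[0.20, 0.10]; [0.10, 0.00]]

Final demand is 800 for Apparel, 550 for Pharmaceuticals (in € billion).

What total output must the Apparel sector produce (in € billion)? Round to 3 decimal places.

I − A =
  [   0.80    -0.10]
  [  -0.10     1.00]
det(I−A) = (0.80)(1.00) − (-0.10)(-0.10) = 0.7900
adj(I−A) = [[1.00, 0.10], [0.10, 0.80]]
(I − A)⁻¹ = adj(I−A) / det(I−A) ≈
  [   1.2658     0.1266]
  [   0.1266     1.0127]
x = (I − A)⁻¹ d = adj(I−A)·d / det(I−A), with det(I−A) = 0.7900:
  x_1 = (1.00·800 + 0.10·550) / 0.7900 = 855.00 / 0.7900 ≈ 1082.278
  x_2 = (0.10·800 + 0.80·550) / 0.7900 = 520.00 / 0.7900 ≈ 658.228

x_1 = 1082.278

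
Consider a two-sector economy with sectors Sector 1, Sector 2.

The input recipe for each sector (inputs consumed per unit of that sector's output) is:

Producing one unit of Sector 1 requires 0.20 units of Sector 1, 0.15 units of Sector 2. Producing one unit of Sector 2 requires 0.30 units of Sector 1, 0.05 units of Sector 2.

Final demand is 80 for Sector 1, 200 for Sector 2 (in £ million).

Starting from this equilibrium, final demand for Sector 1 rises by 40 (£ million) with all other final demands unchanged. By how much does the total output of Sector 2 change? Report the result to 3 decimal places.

Δx_2 = 8.392

I − A =
  [   0.80    -0.30]
  [  -0.15     0.95]
det(I−A) = (0.80)(0.95) − (-0.30)(-0.15) = 0.7150
adj(I−A) = [[0.95, 0.30], [0.15, 0.80]]
(I − A)⁻¹ = adj(I−A) / det(I−A) ≈
  [   1.3287     0.4196]
  [   0.2098     1.1189]
Δx = (I − A)⁻¹ Δd with Δd having +40 in the Sector 1 component and 0 elsewhere.
So Δx_2 = L_21 · (+40), where L_21 = adj(I−A)_21 / det(I−A) = 0.15 / 0.7150.
Δx_2 = 0.15 × (+40) / 0.7150 = 6.00 / 0.7150 ≈ 8.392.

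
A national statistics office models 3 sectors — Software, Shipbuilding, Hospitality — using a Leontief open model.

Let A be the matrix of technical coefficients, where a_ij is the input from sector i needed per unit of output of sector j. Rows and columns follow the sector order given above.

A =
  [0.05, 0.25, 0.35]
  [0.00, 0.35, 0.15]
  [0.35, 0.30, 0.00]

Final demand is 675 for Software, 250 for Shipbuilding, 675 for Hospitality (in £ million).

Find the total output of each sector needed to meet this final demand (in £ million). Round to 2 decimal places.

I − A =
  [   0.95    -0.25    -0.35]
  [   0.00     0.65    -0.15]
  [  -0.35    -0.30     1.00]
Cofactors of I−A, C_ij = (−1)^(i+j)·(minor ij) (rows/columns in the sector order above):
  C_11 = (0.65)(1.00) − (-0.15)(-0.30) = 0.6050
  C_12 = −[(0.00)(1.00) − (-0.15)(-0.35)] = 0.0525
  C_13 = (0.00)(-0.30) − (0.65)(-0.35) = 0.2275
  C_21 = −[(-0.25)(1.00) − (-0.35)(-0.30)] = 0.3550
  C_22 = (0.95)(1.00) − (-0.35)(-0.35) = 0.8275
  C_23 = −[(0.95)(-0.30) − (-0.25)(-0.35)] = 0.3725
  C_31 = (-0.25)(-0.15) − (-0.35)(0.65) = 0.2650
  C_32 = −[(0.95)(-0.15) − (-0.35)(0.00)] = 0.1425
  C_33 = (0.95)(0.65) − (-0.25)(0.00) = 0.6175
det(I−A) = Σ_j (I−A)_1j·C_1j = (0.95)(0.6050) + (-0.25)(0.0525) + (-0.35)(0.2275) = 0.4820
adj(I−A) = Cᵀ =
  [ 0.6050   0.3550   0.2650]
  [ 0.0525   0.8275   0.1425]
  [ 0.2275   0.3725   0.6175]
(I − A)⁻¹ = adj(I−A) / det(I−A) ≈
  [   1.2552     0.7365     0.5498]
  [   0.1089     1.7168     0.2956]
  [   0.4720     0.7728     1.2811]
x = (I − A)⁻¹ d = adj(I−A)·d / det(I−A), with det(I−A) = 0.4820:
  x_1 = (0.6050·675 + 0.3550·250 + 0.2650·675) / 0.4820 = 676.00 / 0.4820 ≈ 1402.49
  x_2 = (0.0525·675 + 0.8275·250 + 0.1425·675) / 0.4820 = 338.50 / 0.4820 ≈ 702.28
  x_3 = (0.2275·675 + 0.3725·250 + 0.6175·675) / 0.4820 = 663.50 / 0.4820 ≈ 1376.56

x_1 = 1402.49, x_2 = 702.28, x_3 = 1376.56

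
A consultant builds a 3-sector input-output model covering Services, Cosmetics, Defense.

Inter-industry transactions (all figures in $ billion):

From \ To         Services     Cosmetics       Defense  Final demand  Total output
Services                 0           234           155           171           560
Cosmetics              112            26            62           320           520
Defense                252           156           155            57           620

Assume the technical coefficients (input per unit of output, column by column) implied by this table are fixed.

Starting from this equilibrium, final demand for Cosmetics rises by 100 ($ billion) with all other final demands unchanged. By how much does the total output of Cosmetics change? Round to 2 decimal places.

Δx_C = 134.81

Technical coefficients a_ij = z_ij / X_j:
  a_SS = 0/560 = 0.00, a_CS = 112/560 = 0.20, a_DS = 252/560 = 0.45
  a_SC = 234/520 = 0.45, a_CC = 26/520 = 0.05, a_DC = 156/520 = 0.30
  a_SD = 155/620 = 0.25, a_CD = 62/620 = 0.10, a_DD = 155/620 = 0.25
I − A =
  [   1.00    -0.45    -0.25]
  [  -0.20     0.95    -0.10]
  [  -0.45    -0.30     0.75]
Cofactors of I−A, C_ij = (−1)^(i+j)·(minor ij) (rows/columns in the sector order above):
  C_11 = (0.95)(0.75) − (-0.10)(-0.30) = 0.6825
  C_12 = −[(-0.20)(0.75) − (-0.10)(-0.45)] = 0.1950
  C_13 = (-0.20)(-0.30) − (0.95)(-0.45) = 0.4875
  C_21 = −[(-0.45)(0.75) − (-0.25)(-0.30)] = 0.4125
  C_22 = (1.00)(0.75) − (-0.25)(-0.45) = 0.6375
  C_23 = −[(1.00)(-0.30) − (-0.45)(-0.45)] = 0.5025
  C_31 = (-0.45)(-0.10) − (-0.25)(0.95) = 0.2825
  C_32 = −[(1.00)(-0.10) − (-0.25)(-0.20)] = 0.1500
  C_33 = (1.00)(0.95) − (-0.45)(-0.20) = 0.8600
det(I−A) = Σ_j (I−A)_1j·C_1j = (1.00)(0.6825) + (-0.45)(0.1950) + (-0.25)(0.4875) = 0.472875
adj(I−A) = Cᵀ =
  [ 0.6825   0.4125   0.2825]
  [ 0.1950   0.6375   0.1500]
  [ 0.4875   0.5025   0.8600]
(I − A)⁻¹ = adj(I−A) / det(I−A) ≈
  [   1.4433     0.8723     0.5974]
  [   0.4124     1.3481     0.3172]
  [   1.0309     1.0626     1.8187]
Δx = (I − A)⁻¹ Δd with Δd having +100 in the Cosmetics component and 0 elsewhere.
So Δx_C = L_CC · (+100), where L_CC = adj(I−A)_CC / det(I−A) = 0.6375 / 0.472875.
Δx_C = 0.6375 × (+100) / 0.472875 = 63.75 / 0.472875 ≈ 134.81.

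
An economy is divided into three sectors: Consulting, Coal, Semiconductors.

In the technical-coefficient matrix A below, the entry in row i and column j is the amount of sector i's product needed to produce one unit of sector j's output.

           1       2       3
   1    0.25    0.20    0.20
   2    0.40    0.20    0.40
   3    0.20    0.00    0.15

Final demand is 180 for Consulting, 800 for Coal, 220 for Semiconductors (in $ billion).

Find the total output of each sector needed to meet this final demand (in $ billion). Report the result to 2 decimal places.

x_1 = 789.85, x_2 = 1617.26, x_3 = 444.67

I − A =
  [   0.75    -0.20    -0.20]
  [  -0.40     0.80    -0.40]
  [  -0.20     0.00     0.85]
Cofactors of I−A, C_ij = (−1)^(i+j)·(minor ij) (rows/columns in the sector order above):
  C_11 = (0.80)(0.85) − (-0.40)(0.00) = 0.6800
  C_12 = −[(-0.40)(0.85) − (-0.40)(-0.20)] = 0.4200
  C_13 = (-0.40)(0.00) − (0.80)(-0.20) = 0.1600
  C_21 = −[(-0.20)(0.85) − (-0.20)(0.00)] = 0.1700
  C_22 = (0.75)(0.85) − (-0.20)(-0.20) = 0.5975
  C_23 = −[(0.75)(0.00) − (-0.20)(-0.20)] = 0.0400
  C_31 = (-0.20)(-0.40) − (-0.20)(0.80) = 0.2400
  C_32 = −[(0.75)(-0.40) − (-0.20)(-0.40)] = 0.3800
  C_33 = (0.75)(0.80) − (-0.20)(-0.40) = 0.5200
det(I−A) = Σ_j (I−A)_1j·C_1j = (0.75)(0.6800) + (-0.20)(0.4200) + (-0.20)(0.1600) = 0.3940
adj(I−A) = Cᵀ =
  [ 0.6800   0.1700   0.2400]
  [ 0.4200   0.5975   0.3800]
  [ 0.1600   0.0400   0.5200]
(I − A)⁻¹ = adj(I−A) / det(I−A) ≈
  [   1.7259     0.4315     0.6091]
  [   1.0660     1.5165     0.9645]
  [   0.4061     0.1015     1.3198]
x = (I − A)⁻¹ d = adj(I−A)·d / det(I−A), with det(I−A) = 0.3940:
  x_1 = (0.6800·180 + 0.1700·800 + 0.2400·220) / 0.3940 = 311.20 / 0.3940 ≈ 789.85
  x_2 = (0.4200·180 + 0.5975·800 + 0.3800·220) / 0.3940 = 637.20 / 0.3940 ≈ 1617.26
  x_3 = (0.1600·180 + 0.0400·800 + 0.5200·220) / 0.3940 = 175.20 / 0.3940 ≈ 444.67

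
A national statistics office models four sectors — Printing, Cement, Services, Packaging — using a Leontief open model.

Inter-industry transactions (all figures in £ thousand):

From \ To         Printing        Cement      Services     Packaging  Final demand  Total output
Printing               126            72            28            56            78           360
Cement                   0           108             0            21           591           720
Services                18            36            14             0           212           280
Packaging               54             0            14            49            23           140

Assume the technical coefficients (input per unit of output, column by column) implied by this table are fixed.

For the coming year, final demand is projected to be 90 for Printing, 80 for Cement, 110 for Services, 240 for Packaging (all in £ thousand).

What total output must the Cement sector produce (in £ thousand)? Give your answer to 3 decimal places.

Technical coefficients a_ij = z_ij / X_j:
  a_11 = 126/360 = 0.35, a_21 = 0/360 = 0.00, a_31 = 18/360 = 0.05, a_41 = 54/360 = 0.15
  a_12 = 72/720 = 0.10, a_22 = 108/720 = 0.15, a_32 = 36/720 = 0.05, a_42 = 0/720 = 0.00
  a_13 = 28/280 = 0.10, a_23 = 0/280 = 0.00, a_33 = 14/280 = 0.05, a_43 = 14/280 = 0.05
  a_14 = 56/140 = 0.40, a_24 = 21/140 = 0.15, a_34 = 0/140 = 0.00, a_44 = 49/140 = 0.35
I − A =
  [   0.65    -0.10    -0.10    -0.40]
  [   0.00     0.85     0.00    -0.15]
  [  -0.05    -0.05     0.95     0.00]
  [  -0.15     0.00    -0.05     0.65]
Compute the cofactors C_ij = (−1)^(i+j)·(3×3 minor ij) of I−A; the adjugate is their transpose:
adj(I−A) = Cᵀ =
  [ 0.524500   0.066000   0.073000   0.338000]
  [ 0.021750   0.340125   0.007125   0.091875]
  [ 0.028750   0.021375   0.305875   0.022625]
  [ 0.123250   0.016875   0.040375   0.520625]
det(I−A) = Σ_j (I−A)_1j·C_1j = (0.65)(0.524500) + (-0.10)(0.021750) + (-0.10)(0.028750) + (-0.40)(0.123250) = 0.286575
(I − A)⁻¹ = adj(I−A) / det(I−A) ≈
  [   1.8302     0.2303     0.2547     1.1794]
  [   0.0759     1.1869     0.0249     0.3206]
  [   0.1003     0.0746     1.0673     0.0789]
  [   0.4301     0.0589     0.1409     1.8167]
x = (I − A)⁻¹ d = adj(I−A)·d / det(I−A), with det(I−A) = 0.286575:
  x_1 = (0.524500·90 + 0.066000·80 + 0.073000·110 + 0.338000·240) / 0.286575 = 141.635 / 0.286575 ≈ 494.234
  x_2 = (0.021750·90 + 0.340125·80 + 0.007125·110 + 0.091875·240) / 0.286575 = 52.00125 / 0.286575 ≈ 181.458
  x_3 = (0.028750·90 + 0.021375·80 + 0.305875·110 + 0.022625·240) / 0.286575 = 43.37375 / 0.286575 ≈ 151.352
  x_4 = (0.123250·90 + 0.016875·80 + 0.040375·110 + 0.520625·240) / 0.286575 = 141.83375 / 0.286575 ≈ 494.927

x_2 = 181.458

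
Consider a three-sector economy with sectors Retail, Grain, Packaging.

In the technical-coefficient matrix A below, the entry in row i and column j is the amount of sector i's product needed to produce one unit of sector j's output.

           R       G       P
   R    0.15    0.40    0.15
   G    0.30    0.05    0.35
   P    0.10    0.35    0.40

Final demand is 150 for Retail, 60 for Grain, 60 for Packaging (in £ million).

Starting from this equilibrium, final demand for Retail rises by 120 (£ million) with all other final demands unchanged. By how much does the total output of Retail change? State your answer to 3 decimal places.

I − A =
  [   0.85    -0.40    -0.15]
  [  -0.30     0.95    -0.35]
  [  -0.10    -0.35     0.60]
Cofactors of I−A, C_ij = (−1)^(i+j)·(minor ij) (rows/columns in the sector order above):
  C_11 = (0.95)(0.60) − (-0.35)(-0.35) = 0.4475
  C_12 = −[(-0.30)(0.60) − (-0.35)(-0.10)] = 0.2150
  C_13 = (-0.30)(-0.35) − (0.95)(-0.10) = 0.2000
  C_21 = −[(-0.40)(0.60) − (-0.15)(-0.35)] = 0.2925
  C_22 = (0.85)(0.60) − (-0.15)(-0.10) = 0.4950
  C_23 = −[(0.85)(-0.35) − (-0.40)(-0.10)] = 0.3375
  C_31 = (-0.40)(-0.35) − (-0.15)(0.95) = 0.2825
  C_32 = −[(0.85)(-0.35) − (-0.15)(-0.30)] = 0.3425
  C_33 = (0.85)(0.95) − (-0.40)(-0.30) = 0.6875
det(I−A) = Σ_j (I−A)_1j·C_1j = (0.85)(0.4475) + (-0.40)(0.2150) + (-0.15)(0.2000) = 0.264375
adj(I−A) = Cᵀ =
  [ 0.4475   0.2925   0.2825]
  [ 0.2150   0.4950   0.3425]
  [ 0.2000   0.3375   0.6875]
(I − A)⁻¹ = adj(I−A) / det(I−A) ≈
  [   1.6927     1.1064     1.0686]
  [   0.8132     1.8723     1.2955]
  [   0.7565     1.2766     2.6005]
Δx = (I − A)⁻¹ Δd with Δd having +120 in the Retail component and 0 elsewhere.
So Δx_R = L_RR · (+120), where L_RR = adj(I−A)_RR / det(I−A) = 0.4475 / 0.264375.
Δx_R = 0.4475 × (+120) / 0.264375 = 53.70 / 0.264375 ≈ 203.121.

Δx_R = 203.121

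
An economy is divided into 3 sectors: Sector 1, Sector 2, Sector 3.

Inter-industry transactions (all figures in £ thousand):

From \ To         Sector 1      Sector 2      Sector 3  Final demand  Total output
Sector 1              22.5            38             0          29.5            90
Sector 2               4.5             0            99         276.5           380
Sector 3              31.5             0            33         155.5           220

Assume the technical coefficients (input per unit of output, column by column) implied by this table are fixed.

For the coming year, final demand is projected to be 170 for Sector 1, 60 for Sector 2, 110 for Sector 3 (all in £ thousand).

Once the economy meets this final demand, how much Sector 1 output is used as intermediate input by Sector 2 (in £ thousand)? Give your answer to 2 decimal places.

z_12 = 17.71

Technical coefficients a_ij = z_ij / X_j:
  a_11 = 22.5/90 = 0.25, a_21 = 4.5/90 = 0.05, a_31 = 31.5/90 = 0.35
  a_12 = 38/380 = 0.10, a_22 = 0/380 = 0.00, a_32 = 0/380 = 0.00
  a_13 = 0/220 = 0.00, a_23 = 99/220 = 0.45, a_33 = 33/220 = 0.15
I − A =
  [   0.75    -0.10     0.00]
  [  -0.05     1.00    -0.45]
  [  -0.35     0.00     0.85]
Cofactors of I−A, C_ij = (−1)^(i+j)·(minor ij) (rows/columns in the sector order above):
  C_11 = (1.00)(0.85) − (-0.45)(0.00) = 0.8500
  C_12 = −[(-0.05)(0.85) − (-0.45)(-0.35)] = 0.2000
  C_13 = (-0.05)(0.00) − (1.00)(-0.35) = 0.3500
  C_21 = −[(-0.10)(0.85) − (0.00)(0.00)] = 0.0850
  C_22 = (0.75)(0.85) − (0.00)(-0.35) = 0.6375
  C_23 = −[(0.75)(0.00) − (-0.10)(-0.35)] = 0.0350
  C_31 = (-0.10)(-0.45) − (0.00)(1.00) = 0.0450
  C_32 = −[(0.75)(-0.45) − (0.00)(-0.05)] = 0.3375
  C_33 = (0.75)(1.00) − (-0.10)(-0.05) = 0.7450
det(I−A) = Σ_j (I−A)_1j·C_1j = (0.75)(0.8500) + (-0.10)(0.2000) + (0.00)(0.3500) = 0.6175
adj(I−A) = Cᵀ =
  [ 0.8500   0.0850   0.0450]
  [ 0.2000   0.6375   0.3375]
  [ 0.3500   0.0350   0.7450]
(I − A)⁻¹ = adj(I−A) / det(I−A) ≈
  [   1.3765     0.1377     0.0729]
  [   0.3239     1.0324     0.5466]
  [   0.5668     0.0567     1.2065]
First solve x = (I − A)⁻¹ d = adj(I−A)·d / det(I−A); in particular x_2 = (0.2000·170 + 0.6375·60 + 0.3375·110) / 0.6175 = 109.375 / 0.6175 ≈ 177.1255.
Intermediate flow from 1 to 2: z_12 = a_12 · x_2 = 0.10 × 109.375 / 0.6175 = 10.9375 / 0.6175 ≈ 17.71.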